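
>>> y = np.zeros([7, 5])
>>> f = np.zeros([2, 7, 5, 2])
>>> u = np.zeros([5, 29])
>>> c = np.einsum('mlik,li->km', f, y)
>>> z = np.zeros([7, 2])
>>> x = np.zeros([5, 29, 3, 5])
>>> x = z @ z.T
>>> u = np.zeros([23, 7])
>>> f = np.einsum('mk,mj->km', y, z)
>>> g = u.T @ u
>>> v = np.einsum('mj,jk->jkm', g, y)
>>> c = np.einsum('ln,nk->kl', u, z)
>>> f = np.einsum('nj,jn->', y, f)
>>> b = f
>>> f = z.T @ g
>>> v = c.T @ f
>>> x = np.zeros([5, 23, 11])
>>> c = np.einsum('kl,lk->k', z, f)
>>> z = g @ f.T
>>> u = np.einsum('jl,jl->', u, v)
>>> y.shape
(7, 5)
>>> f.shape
(2, 7)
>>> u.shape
()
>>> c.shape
(7,)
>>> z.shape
(7, 2)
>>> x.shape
(5, 23, 11)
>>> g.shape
(7, 7)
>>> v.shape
(23, 7)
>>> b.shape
()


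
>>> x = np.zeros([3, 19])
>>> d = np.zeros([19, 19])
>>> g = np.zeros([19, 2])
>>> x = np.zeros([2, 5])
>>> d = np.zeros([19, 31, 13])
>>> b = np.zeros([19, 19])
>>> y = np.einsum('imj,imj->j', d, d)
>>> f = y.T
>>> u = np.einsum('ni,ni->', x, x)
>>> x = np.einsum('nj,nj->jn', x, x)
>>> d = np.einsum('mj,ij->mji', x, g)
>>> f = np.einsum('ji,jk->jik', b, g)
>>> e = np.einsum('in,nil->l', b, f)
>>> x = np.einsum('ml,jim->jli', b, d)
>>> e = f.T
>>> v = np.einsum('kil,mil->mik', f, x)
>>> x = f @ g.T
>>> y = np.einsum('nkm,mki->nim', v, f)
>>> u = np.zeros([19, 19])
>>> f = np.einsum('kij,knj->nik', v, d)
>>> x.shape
(19, 19, 19)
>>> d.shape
(5, 2, 19)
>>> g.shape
(19, 2)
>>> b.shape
(19, 19)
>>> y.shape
(5, 2, 19)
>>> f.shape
(2, 19, 5)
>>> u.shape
(19, 19)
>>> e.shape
(2, 19, 19)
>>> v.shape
(5, 19, 19)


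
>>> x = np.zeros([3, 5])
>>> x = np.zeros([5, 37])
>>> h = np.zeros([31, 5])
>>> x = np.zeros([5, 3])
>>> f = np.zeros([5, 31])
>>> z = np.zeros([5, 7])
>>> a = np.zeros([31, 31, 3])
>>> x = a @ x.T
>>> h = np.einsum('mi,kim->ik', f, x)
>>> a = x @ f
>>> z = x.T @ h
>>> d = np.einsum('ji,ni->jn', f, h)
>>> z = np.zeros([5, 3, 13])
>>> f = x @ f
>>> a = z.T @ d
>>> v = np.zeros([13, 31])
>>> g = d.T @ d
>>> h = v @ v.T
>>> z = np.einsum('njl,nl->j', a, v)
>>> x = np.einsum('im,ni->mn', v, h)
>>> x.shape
(31, 13)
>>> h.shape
(13, 13)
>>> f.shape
(31, 31, 31)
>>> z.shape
(3,)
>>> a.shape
(13, 3, 31)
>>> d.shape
(5, 31)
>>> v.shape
(13, 31)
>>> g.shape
(31, 31)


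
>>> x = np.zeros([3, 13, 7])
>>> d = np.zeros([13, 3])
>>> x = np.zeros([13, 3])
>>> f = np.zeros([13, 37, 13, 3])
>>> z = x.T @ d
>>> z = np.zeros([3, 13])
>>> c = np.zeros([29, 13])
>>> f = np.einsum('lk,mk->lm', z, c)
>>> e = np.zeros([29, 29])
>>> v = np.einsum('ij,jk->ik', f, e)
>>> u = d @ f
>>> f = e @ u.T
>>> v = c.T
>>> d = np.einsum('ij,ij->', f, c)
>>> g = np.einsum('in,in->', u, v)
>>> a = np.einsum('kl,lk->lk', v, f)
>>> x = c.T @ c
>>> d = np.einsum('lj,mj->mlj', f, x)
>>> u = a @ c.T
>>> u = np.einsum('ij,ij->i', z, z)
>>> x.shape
(13, 13)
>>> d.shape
(13, 29, 13)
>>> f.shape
(29, 13)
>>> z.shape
(3, 13)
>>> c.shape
(29, 13)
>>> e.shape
(29, 29)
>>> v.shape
(13, 29)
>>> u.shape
(3,)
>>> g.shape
()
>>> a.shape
(29, 13)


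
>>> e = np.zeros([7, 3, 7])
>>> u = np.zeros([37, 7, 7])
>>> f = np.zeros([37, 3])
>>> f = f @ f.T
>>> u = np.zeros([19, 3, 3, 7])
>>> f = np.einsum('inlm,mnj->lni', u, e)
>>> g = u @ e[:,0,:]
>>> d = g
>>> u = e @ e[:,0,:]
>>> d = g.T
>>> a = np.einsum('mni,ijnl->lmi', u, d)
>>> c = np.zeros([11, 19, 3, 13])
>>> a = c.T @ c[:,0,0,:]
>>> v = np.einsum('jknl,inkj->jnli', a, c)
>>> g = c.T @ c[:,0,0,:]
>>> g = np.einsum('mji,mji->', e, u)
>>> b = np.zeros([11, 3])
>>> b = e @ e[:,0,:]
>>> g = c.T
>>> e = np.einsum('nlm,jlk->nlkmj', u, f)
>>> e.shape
(7, 3, 19, 7, 3)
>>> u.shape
(7, 3, 7)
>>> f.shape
(3, 3, 19)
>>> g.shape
(13, 3, 19, 11)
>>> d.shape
(7, 3, 3, 19)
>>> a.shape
(13, 3, 19, 13)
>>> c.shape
(11, 19, 3, 13)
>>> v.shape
(13, 19, 13, 11)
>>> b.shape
(7, 3, 7)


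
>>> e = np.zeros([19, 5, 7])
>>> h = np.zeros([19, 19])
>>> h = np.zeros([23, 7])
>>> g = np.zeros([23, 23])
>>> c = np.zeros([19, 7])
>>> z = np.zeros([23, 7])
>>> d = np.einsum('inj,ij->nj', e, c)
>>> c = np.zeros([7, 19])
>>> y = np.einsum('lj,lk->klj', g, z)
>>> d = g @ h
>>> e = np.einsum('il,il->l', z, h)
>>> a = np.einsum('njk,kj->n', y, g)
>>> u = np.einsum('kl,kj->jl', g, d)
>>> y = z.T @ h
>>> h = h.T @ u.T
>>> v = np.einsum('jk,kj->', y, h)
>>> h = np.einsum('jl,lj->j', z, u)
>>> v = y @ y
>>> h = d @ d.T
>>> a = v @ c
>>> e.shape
(7,)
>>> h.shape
(23, 23)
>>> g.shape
(23, 23)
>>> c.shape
(7, 19)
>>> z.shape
(23, 7)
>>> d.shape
(23, 7)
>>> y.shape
(7, 7)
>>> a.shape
(7, 19)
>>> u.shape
(7, 23)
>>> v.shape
(7, 7)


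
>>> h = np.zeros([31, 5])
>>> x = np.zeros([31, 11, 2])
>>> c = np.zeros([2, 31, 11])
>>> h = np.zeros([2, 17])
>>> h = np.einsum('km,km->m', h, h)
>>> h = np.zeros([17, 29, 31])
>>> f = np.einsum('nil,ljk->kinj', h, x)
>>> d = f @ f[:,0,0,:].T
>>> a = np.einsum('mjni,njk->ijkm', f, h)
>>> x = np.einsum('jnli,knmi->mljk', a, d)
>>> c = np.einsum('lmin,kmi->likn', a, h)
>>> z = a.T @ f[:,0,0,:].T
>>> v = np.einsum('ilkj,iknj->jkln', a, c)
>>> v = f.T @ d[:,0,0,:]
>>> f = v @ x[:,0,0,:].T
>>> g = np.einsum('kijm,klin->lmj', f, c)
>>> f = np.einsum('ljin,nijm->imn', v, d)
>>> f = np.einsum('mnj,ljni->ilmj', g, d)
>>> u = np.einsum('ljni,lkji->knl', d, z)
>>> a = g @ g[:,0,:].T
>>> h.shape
(17, 29, 31)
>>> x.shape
(17, 31, 11, 2)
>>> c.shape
(11, 31, 17, 2)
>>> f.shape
(2, 2, 31, 29)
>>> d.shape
(2, 29, 17, 2)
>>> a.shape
(31, 17, 31)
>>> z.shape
(2, 31, 29, 2)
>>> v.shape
(11, 17, 29, 2)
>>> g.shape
(31, 17, 29)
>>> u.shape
(31, 17, 2)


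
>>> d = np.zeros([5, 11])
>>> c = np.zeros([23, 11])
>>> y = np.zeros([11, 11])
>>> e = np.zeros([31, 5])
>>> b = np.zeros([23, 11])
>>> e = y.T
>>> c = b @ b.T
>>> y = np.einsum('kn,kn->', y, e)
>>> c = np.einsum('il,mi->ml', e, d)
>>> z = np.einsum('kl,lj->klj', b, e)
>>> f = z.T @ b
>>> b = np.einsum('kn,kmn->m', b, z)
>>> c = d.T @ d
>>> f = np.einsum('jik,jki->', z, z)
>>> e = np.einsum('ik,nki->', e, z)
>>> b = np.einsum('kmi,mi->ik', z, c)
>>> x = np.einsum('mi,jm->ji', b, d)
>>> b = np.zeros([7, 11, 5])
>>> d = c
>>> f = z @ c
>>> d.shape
(11, 11)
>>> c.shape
(11, 11)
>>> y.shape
()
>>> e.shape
()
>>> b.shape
(7, 11, 5)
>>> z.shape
(23, 11, 11)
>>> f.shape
(23, 11, 11)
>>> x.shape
(5, 23)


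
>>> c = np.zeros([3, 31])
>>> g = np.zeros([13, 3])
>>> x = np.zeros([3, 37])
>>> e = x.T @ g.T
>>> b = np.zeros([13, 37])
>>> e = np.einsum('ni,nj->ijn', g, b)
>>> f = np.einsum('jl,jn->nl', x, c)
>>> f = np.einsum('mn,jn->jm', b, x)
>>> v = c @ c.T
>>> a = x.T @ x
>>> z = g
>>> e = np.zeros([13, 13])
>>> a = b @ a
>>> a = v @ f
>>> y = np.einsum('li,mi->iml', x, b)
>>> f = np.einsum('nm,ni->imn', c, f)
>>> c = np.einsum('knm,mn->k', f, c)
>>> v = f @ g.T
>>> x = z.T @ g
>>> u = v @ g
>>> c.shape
(13,)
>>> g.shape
(13, 3)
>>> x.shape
(3, 3)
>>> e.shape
(13, 13)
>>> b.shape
(13, 37)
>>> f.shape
(13, 31, 3)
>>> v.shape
(13, 31, 13)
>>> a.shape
(3, 13)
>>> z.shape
(13, 3)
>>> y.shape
(37, 13, 3)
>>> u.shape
(13, 31, 3)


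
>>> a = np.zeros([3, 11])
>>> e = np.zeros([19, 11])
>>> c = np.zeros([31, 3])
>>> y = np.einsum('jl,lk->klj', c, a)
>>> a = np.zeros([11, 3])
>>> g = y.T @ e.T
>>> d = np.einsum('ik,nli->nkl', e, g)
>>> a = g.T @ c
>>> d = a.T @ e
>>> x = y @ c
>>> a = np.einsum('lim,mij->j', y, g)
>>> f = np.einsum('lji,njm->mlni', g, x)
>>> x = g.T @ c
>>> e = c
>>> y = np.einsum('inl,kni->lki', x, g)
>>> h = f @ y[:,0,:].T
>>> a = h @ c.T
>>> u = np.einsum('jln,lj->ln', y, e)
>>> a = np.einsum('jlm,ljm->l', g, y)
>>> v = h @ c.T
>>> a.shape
(3,)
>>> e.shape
(31, 3)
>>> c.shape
(31, 3)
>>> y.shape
(3, 31, 19)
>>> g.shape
(31, 3, 19)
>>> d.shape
(3, 3, 11)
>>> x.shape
(19, 3, 3)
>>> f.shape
(3, 31, 11, 19)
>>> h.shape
(3, 31, 11, 3)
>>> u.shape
(31, 19)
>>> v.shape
(3, 31, 11, 31)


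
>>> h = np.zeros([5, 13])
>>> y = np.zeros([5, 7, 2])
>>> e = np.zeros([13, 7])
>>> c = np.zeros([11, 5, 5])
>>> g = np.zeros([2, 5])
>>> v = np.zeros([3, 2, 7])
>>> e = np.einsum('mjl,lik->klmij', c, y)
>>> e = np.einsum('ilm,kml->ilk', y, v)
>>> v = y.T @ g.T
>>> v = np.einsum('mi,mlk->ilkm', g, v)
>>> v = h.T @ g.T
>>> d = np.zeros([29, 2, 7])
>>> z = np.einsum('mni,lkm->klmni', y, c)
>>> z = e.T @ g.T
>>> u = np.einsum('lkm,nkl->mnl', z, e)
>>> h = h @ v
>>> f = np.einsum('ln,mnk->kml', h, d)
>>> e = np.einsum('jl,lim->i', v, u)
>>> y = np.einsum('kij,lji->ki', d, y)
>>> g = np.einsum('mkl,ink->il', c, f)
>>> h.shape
(5, 2)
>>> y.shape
(29, 2)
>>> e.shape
(5,)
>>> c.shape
(11, 5, 5)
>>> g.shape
(7, 5)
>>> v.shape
(13, 2)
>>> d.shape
(29, 2, 7)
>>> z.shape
(3, 7, 2)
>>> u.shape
(2, 5, 3)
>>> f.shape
(7, 29, 5)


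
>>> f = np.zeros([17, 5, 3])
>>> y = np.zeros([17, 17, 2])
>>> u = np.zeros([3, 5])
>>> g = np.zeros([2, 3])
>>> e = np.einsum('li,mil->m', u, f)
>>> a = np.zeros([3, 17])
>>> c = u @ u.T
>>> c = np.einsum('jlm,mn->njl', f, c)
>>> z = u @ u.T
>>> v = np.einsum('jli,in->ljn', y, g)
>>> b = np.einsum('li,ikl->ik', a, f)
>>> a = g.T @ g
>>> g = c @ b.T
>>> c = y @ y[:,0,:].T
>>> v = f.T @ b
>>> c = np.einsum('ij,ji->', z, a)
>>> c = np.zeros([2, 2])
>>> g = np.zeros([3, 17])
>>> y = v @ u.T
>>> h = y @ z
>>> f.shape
(17, 5, 3)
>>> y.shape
(3, 5, 3)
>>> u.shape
(3, 5)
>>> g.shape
(3, 17)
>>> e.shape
(17,)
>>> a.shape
(3, 3)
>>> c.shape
(2, 2)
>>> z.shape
(3, 3)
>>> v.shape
(3, 5, 5)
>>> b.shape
(17, 5)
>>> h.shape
(3, 5, 3)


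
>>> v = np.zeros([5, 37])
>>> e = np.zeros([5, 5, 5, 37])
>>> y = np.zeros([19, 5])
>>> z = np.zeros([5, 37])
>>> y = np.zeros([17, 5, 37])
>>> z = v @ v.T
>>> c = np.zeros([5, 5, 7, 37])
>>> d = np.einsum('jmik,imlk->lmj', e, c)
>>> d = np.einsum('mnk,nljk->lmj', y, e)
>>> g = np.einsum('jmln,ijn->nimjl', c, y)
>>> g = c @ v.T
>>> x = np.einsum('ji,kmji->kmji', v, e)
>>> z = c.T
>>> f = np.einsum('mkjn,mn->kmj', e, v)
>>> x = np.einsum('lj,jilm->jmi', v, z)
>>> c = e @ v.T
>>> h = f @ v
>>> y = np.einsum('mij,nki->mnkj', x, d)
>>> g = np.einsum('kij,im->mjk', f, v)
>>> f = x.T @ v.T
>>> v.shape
(5, 37)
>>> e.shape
(5, 5, 5, 37)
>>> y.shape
(37, 5, 17, 7)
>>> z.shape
(37, 7, 5, 5)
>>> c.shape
(5, 5, 5, 5)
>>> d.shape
(5, 17, 5)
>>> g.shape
(37, 5, 5)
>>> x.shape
(37, 5, 7)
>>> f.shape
(7, 5, 5)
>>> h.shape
(5, 5, 37)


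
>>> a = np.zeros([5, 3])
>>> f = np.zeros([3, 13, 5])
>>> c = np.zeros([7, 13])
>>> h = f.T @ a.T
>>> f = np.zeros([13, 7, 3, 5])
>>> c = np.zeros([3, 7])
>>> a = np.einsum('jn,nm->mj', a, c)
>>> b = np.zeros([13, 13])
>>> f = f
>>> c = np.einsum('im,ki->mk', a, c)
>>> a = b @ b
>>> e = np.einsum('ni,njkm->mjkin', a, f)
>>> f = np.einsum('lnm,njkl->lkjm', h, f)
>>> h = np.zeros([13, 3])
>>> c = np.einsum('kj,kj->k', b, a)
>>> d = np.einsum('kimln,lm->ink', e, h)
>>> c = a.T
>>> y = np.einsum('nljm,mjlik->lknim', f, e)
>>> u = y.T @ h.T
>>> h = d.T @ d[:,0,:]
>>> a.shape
(13, 13)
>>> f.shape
(5, 3, 7, 5)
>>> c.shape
(13, 13)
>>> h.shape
(5, 13, 5)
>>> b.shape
(13, 13)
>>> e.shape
(5, 7, 3, 13, 13)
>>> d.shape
(7, 13, 5)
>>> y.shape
(3, 13, 5, 13, 5)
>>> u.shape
(5, 13, 5, 13, 13)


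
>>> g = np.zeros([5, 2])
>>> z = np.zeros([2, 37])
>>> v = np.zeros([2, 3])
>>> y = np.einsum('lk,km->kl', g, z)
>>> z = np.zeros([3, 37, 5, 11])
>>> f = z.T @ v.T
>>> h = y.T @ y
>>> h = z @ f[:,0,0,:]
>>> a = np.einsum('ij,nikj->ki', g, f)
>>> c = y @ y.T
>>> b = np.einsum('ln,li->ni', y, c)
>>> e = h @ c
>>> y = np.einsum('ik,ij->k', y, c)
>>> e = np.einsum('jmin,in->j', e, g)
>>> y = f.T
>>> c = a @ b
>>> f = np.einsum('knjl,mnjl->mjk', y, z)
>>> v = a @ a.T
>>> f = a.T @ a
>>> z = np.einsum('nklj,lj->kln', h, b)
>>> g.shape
(5, 2)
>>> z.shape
(37, 5, 3)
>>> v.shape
(37, 37)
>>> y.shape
(2, 37, 5, 11)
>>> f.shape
(5, 5)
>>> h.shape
(3, 37, 5, 2)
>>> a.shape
(37, 5)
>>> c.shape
(37, 2)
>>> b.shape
(5, 2)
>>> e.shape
(3,)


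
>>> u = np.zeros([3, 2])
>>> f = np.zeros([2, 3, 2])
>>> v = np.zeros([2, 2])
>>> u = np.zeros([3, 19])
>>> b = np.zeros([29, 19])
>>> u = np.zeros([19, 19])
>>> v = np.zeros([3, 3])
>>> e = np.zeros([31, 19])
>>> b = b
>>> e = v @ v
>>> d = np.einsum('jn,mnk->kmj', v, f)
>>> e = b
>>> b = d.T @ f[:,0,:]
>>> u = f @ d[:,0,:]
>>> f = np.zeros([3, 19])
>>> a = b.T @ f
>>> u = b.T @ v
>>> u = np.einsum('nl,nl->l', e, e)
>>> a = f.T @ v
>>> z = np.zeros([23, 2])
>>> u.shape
(19,)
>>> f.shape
(3, 19)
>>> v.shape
(3, 3)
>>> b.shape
(3, 2, 2)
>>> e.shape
(29, 19)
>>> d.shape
(2, 2, 3)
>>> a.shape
(19, 3)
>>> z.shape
(23, 2)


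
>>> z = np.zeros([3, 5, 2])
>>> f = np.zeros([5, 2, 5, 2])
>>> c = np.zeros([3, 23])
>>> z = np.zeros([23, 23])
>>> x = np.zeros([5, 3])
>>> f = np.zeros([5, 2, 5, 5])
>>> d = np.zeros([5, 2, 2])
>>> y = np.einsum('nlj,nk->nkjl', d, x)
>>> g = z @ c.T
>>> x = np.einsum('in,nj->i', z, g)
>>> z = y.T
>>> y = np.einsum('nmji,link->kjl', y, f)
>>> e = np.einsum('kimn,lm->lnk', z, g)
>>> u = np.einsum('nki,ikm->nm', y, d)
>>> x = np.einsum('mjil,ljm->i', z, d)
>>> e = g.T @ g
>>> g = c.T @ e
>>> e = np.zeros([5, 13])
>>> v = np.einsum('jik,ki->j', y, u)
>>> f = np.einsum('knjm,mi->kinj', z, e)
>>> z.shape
(2, 2, 3, 5)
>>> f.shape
(2, 13, 2, 3)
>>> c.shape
(3, 23)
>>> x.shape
(3,)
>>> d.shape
(5, 2, 2)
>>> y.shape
(5, 2, 5)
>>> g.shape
(23, 3)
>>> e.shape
(5, 13)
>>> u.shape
(5, 2)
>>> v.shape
(5,)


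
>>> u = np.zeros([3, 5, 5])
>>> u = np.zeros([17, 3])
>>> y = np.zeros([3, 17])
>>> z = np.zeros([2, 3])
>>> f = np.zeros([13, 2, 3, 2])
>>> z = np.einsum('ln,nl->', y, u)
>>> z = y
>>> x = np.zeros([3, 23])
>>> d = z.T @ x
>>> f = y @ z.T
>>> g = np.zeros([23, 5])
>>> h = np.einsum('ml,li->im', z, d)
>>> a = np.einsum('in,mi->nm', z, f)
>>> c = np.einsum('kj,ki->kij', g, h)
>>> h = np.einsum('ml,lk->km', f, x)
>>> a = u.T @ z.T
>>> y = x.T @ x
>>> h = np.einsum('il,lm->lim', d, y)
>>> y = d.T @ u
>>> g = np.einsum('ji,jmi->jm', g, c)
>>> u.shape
(17, 3)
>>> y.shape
(23, 3)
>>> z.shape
(3, 17)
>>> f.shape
(3, 3)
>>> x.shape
(3, 23)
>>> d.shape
(17, 23)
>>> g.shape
(23, 3)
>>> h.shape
(23, 17, 23)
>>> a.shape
(3, 3)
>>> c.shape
(23, 3, 5)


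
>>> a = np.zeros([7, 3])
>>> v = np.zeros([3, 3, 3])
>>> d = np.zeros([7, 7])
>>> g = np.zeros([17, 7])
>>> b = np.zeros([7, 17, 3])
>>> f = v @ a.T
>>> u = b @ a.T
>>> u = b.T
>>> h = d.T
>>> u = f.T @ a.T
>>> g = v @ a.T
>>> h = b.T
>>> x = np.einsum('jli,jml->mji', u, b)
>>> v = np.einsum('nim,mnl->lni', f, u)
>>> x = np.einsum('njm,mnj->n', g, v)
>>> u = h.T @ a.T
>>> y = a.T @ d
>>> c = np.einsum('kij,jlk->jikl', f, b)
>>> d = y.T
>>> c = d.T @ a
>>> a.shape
(7, 3)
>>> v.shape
(7, 3, 3)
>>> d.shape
(7, 3)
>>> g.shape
(3, 3, 7)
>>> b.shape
(7, 17, 3)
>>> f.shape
(3, 3, 7)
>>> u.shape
(7, 17, 7)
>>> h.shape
(3, 17, 7)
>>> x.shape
(3,)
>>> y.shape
(3, 7)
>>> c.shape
(3, 3)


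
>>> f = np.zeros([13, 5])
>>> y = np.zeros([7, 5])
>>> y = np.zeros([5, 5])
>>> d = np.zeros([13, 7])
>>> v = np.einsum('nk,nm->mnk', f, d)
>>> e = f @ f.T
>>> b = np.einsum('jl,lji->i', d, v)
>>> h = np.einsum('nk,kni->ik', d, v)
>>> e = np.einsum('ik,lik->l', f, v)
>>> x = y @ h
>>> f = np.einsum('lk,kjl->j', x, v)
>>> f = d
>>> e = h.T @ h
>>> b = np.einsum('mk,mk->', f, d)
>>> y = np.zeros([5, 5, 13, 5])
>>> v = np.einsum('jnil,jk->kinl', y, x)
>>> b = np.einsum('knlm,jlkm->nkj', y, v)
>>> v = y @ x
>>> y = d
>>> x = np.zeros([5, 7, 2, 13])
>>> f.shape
(13, 7)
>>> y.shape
(13, 7)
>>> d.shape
(13, 7)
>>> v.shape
(5, 5, 13, 7)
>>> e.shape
(7, 7)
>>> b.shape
(5, 5, 7)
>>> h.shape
(5, 7)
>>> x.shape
(5, 7, 2, 13)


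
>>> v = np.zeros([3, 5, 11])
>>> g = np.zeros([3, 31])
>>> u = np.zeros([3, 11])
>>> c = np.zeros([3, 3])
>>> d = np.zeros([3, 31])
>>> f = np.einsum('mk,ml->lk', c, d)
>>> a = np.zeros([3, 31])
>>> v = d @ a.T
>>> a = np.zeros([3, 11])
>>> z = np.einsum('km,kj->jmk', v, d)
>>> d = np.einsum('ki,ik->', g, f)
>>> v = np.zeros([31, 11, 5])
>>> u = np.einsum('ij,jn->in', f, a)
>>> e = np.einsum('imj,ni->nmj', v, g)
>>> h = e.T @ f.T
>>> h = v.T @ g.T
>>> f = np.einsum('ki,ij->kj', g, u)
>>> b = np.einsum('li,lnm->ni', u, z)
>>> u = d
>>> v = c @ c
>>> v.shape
(3, 3)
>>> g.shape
(3, 31)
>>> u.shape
()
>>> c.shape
(3, 3)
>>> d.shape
()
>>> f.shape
(3, 11)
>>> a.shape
(3, 11)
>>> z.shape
(31, 3, 3)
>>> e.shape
(3, 11, 5)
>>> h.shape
(5, 11, 3)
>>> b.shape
(3, 11)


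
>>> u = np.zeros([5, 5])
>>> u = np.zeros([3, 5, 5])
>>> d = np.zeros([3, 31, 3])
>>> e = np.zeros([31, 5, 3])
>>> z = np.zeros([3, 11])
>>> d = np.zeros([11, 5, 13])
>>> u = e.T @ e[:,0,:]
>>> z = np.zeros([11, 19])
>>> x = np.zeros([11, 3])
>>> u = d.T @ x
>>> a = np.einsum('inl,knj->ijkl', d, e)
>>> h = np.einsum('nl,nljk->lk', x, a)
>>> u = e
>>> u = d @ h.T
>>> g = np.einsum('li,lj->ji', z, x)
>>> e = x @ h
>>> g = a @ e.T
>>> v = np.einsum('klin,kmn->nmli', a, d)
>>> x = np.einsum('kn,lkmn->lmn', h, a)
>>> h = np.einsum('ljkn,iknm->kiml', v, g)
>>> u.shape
(11, 5, 3)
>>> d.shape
(11, 5, 13)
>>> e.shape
(11, 13)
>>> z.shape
(11, 19)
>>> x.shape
(11, 31, 13)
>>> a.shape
(11, 3, 31, 13)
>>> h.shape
(3, 11, 11, 13)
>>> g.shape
(11, 3, 31, 11)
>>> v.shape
(13, 5, 3, 31)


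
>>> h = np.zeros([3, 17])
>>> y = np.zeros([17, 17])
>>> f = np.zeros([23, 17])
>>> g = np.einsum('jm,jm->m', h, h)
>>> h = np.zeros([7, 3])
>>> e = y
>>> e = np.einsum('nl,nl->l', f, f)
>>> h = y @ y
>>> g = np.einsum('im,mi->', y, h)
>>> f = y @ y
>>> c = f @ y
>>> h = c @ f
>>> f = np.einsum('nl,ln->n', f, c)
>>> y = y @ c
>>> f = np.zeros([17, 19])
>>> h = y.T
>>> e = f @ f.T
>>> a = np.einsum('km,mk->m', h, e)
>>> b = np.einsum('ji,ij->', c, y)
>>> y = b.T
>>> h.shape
(17, 17)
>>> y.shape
()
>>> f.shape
(17, 19)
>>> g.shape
()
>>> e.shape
(17, 17)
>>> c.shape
(17, 17)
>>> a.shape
(17,)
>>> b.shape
()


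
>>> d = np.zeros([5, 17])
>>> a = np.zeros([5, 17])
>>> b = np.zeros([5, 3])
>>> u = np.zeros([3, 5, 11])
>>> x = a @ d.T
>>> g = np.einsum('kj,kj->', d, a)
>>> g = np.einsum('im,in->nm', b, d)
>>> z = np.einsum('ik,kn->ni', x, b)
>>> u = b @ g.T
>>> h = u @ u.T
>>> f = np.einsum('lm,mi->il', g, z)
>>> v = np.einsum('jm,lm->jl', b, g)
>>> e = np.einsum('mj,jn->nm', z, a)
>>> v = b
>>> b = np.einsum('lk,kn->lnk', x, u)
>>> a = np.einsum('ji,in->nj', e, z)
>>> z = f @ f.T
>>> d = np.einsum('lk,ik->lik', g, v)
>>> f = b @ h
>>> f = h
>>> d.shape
(17, 5, 3)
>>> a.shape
(5, 17)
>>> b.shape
(5, 17, 5)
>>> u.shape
(5, 17)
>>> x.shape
(5, 5)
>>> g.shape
(17, 3)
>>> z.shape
(5, 5)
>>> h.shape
(5, 5)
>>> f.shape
(5, 5)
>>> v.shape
(5, 3)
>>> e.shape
(17, 3)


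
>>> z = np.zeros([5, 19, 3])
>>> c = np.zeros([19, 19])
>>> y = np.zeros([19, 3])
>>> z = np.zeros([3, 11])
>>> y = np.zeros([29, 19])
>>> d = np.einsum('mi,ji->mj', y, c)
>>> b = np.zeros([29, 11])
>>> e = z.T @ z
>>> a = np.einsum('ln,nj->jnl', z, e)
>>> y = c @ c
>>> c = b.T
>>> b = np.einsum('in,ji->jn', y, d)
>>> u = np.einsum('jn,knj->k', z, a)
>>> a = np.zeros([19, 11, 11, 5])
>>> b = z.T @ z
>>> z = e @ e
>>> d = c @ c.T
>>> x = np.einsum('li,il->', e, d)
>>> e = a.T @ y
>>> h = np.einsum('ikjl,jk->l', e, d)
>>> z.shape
(11, 11)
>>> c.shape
(11, 29)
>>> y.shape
(19, 19)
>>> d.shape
(11, 11)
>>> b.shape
(11, 11)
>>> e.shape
(5, 11, 11, 19)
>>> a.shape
(19, 11, 11, 5)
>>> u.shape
(11,)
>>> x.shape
()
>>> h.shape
(19,)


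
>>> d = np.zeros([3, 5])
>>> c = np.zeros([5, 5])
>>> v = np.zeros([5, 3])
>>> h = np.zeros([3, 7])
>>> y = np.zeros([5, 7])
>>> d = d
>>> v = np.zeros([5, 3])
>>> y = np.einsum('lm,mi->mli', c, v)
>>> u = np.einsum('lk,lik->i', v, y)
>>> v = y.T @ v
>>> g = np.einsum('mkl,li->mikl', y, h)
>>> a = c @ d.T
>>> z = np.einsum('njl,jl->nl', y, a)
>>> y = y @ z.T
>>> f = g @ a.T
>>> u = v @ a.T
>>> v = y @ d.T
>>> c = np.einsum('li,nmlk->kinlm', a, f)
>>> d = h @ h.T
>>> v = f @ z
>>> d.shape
(3, 3)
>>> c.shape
(5, 3, 5, 5, 7)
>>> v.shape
(5, 7, 5, 3)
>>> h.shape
(3, 7)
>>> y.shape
(5, 5, 5)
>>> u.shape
(3, 5, 5)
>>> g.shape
(5, 7, 5, 3)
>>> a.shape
(5, 3)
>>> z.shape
(5, 3)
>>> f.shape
(5, 7, 5, 5)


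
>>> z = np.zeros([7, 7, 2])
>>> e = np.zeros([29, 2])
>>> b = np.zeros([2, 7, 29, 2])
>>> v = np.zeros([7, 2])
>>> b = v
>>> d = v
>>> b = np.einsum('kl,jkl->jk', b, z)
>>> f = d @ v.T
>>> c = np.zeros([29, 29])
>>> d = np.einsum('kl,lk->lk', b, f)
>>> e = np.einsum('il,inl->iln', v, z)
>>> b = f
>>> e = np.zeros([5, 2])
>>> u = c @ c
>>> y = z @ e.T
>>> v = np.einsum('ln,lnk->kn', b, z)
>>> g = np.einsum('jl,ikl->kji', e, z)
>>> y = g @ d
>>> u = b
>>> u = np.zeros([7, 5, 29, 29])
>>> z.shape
(7, 7, 2)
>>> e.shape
(5, 2)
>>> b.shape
(7, 7)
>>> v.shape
(2, 7)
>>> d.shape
(7, 7)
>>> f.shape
(7, 7)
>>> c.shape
(29, 29)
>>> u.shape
(7, 5, 29, 29)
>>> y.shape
(7, 5, 7)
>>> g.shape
(7, 5, 7)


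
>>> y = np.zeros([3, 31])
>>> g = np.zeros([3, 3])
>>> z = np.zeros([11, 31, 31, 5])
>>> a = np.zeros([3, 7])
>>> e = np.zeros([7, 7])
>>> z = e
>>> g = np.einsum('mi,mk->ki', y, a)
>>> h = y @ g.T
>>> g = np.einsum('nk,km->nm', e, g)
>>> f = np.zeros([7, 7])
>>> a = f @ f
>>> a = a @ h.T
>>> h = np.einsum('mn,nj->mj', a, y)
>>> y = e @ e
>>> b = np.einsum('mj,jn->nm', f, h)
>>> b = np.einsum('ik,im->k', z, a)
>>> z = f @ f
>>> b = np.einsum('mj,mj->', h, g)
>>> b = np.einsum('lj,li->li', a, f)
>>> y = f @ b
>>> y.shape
(7, 7)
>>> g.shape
(7, 31)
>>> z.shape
(7, 7)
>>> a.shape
(7, 3)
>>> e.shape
(7, 7)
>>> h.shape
(7, 31)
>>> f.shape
(7, 7)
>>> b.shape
(7, 7)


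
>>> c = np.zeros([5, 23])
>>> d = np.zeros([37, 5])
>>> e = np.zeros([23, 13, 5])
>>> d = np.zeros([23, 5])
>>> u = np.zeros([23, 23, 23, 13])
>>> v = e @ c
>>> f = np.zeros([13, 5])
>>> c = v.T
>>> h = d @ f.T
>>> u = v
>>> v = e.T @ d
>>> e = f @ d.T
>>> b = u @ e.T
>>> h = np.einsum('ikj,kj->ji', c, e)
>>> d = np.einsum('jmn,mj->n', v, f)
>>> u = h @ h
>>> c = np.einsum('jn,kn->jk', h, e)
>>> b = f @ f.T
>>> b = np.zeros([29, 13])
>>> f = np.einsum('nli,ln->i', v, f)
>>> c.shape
(23, 13)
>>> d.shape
(5,)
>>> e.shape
(13, 23)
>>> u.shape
(23, 23)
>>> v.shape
(5, 13, 5)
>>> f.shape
(5,)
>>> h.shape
(23, 23)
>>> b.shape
(29, 13)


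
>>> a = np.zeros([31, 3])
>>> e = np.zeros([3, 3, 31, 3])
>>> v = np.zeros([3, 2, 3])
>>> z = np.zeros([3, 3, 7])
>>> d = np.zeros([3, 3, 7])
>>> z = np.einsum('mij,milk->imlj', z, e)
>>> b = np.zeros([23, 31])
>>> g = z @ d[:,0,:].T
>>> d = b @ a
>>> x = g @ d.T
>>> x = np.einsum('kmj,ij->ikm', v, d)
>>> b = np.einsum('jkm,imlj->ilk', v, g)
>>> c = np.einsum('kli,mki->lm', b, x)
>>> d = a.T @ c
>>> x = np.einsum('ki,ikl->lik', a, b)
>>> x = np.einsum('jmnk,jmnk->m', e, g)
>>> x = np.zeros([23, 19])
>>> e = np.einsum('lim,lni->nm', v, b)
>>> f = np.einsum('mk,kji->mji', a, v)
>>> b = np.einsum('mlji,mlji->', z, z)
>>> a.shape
(31, 3)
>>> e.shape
(31, 3)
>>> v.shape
(3, 2, 3)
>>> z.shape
(3, 3, 31, 7)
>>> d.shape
(3, 23)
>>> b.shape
()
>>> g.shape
(3, 3, 31, 3)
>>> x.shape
(23, 19)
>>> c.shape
(31, 23)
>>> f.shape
(31, 2, 3)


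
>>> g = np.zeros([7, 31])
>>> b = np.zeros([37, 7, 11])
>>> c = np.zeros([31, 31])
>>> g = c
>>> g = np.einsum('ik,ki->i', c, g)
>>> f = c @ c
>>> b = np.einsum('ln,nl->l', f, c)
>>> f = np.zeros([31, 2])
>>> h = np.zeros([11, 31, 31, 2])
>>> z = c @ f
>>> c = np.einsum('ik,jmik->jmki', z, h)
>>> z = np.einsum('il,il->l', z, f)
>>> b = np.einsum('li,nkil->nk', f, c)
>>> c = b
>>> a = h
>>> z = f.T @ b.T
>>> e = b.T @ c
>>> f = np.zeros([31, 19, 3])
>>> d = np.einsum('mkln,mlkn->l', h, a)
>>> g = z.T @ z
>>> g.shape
(11, 11)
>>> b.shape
(11, 31)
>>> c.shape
(11, 31)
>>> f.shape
(31, 19, 3)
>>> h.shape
(11, 31, 31, 2)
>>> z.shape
(2, 11)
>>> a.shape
(11, 31, 31, 2)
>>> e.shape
(31, 31)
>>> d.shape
(31,)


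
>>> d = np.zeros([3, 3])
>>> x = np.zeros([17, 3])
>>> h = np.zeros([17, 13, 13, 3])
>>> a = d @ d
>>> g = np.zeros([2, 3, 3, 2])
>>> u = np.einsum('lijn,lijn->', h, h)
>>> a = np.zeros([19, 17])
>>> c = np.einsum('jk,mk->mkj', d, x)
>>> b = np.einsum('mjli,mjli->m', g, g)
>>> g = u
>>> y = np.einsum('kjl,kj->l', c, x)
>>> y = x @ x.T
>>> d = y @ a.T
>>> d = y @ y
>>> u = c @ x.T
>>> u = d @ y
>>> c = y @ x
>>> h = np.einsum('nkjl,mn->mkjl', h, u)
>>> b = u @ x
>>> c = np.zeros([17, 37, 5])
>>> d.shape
(17, 17)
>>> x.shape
(17, 3)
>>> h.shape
(17, 13, 13, 3)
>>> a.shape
(19, 17)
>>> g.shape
()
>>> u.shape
(17, 17)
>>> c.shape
(17, 37, 5)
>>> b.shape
(17, 3)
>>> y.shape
(17, 17)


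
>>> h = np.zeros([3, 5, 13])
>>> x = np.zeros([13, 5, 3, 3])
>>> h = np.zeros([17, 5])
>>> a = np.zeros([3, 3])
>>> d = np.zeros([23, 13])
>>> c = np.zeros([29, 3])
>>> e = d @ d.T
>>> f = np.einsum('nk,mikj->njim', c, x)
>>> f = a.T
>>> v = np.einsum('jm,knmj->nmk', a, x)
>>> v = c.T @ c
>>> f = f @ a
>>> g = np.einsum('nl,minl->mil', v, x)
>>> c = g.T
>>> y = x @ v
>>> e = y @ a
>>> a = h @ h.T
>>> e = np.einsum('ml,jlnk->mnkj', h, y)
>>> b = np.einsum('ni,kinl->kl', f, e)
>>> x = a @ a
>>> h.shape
(17, 5)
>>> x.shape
(17, 17)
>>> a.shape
(17, 17)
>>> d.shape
(23, 13)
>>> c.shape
(3, 5, 13)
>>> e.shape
(17, 3, 3, 13)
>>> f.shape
(3, 3)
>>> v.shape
(3, 3)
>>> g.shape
(13, 5, 3)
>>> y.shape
(13, 5, 3, 3)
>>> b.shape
(17, 13)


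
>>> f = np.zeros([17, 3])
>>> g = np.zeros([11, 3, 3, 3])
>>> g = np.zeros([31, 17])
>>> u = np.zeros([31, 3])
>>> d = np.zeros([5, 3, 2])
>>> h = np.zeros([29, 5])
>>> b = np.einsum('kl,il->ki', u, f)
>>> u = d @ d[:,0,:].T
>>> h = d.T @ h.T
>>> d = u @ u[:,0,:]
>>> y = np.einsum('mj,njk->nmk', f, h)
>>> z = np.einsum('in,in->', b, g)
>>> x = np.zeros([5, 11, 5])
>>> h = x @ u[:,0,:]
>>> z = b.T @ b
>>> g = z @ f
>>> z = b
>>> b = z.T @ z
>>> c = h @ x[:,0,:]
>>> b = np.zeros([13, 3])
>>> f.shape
(17, 3)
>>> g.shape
(17, 3)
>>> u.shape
(5, 3, 5)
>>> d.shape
(5, 3, 5)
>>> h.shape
(5, 11, 5)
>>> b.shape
(13, 3)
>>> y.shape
(2, 17, 29)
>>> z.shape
(31, 17)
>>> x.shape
(5, 11, 5)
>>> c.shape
(5, 11, 5)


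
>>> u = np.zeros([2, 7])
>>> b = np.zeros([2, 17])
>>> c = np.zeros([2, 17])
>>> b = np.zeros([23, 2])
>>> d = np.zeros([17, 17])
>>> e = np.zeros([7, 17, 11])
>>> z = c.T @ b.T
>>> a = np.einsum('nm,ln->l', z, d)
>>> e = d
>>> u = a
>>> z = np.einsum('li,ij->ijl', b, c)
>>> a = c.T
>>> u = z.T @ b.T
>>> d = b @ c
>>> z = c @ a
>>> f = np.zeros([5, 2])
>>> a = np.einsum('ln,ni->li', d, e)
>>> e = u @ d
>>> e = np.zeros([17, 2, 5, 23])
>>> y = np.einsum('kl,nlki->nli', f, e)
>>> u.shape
(23, 17, 23)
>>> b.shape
(23, 2)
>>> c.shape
(2, 17)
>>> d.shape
(23, 17)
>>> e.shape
(17, 2, 5, 23)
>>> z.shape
(2, 2)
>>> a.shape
(23, 17)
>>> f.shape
(5, 2)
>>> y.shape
(17, 2, 23)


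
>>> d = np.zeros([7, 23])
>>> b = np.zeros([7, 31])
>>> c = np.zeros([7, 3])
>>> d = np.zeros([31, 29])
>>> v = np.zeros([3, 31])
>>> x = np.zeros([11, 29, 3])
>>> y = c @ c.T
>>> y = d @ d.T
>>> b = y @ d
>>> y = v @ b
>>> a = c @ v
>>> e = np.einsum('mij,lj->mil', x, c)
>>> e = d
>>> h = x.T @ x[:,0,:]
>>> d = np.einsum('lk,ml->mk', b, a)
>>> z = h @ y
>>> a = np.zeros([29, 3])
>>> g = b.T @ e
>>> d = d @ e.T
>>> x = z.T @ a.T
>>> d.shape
(7, 31)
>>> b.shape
(31, 29)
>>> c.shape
(7, 3)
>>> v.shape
(3, 31)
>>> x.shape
(29, 29, 29)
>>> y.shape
(3, 29)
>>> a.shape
(29, 3)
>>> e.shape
(31, 29)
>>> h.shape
(3, 29, 3)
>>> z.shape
(3, 29, 29)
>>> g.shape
(29, 29)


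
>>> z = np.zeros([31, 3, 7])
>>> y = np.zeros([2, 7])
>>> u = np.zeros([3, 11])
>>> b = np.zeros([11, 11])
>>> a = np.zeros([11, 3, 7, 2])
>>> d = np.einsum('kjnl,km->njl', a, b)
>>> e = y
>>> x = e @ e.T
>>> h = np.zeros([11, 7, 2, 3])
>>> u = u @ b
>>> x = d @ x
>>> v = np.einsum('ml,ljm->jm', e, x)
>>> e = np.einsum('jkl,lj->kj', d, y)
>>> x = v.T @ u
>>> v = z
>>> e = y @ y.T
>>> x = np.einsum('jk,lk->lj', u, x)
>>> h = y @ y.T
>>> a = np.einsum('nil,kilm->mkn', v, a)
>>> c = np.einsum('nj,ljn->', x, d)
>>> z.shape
(31, 3, 7)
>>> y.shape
(2, 7)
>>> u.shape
(3, 11)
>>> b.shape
(11, 11)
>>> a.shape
(2, 11, 31)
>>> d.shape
(7, 3, 2)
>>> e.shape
(2, 2)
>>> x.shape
(2, 3)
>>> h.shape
(2, 2)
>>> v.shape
(31, 3, 7)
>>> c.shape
()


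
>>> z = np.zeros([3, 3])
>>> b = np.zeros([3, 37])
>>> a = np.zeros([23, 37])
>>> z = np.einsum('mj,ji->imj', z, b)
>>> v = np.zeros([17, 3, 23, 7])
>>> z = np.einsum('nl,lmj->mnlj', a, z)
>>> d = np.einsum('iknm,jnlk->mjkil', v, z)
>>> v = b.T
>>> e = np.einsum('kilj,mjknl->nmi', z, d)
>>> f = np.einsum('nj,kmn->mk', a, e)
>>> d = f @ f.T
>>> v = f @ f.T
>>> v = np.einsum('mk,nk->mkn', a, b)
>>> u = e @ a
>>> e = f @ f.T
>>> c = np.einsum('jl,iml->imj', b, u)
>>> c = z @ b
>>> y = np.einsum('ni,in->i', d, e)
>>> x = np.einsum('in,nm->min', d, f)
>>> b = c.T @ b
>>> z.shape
(3, 23, 37, 3)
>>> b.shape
(37, 37, 23, 37)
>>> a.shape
(23, 37)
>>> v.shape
(23, 37, 3)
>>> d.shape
(7, 7)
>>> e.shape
(7, 7)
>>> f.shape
(7, 17)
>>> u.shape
(17, 7, 37)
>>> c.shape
(3, 23, 37, 37)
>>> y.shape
(7,)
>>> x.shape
(17, 7, 7)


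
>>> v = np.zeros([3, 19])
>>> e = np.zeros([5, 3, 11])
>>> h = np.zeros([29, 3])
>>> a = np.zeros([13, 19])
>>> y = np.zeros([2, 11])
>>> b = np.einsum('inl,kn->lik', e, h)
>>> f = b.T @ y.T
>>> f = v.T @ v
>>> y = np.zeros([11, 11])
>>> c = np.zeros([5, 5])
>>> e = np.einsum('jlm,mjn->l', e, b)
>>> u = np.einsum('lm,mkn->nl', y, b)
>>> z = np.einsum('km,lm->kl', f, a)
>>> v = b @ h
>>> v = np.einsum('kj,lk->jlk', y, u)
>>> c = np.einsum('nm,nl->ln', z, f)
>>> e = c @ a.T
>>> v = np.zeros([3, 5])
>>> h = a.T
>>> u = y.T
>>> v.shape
(3, 5)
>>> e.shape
(19, 13)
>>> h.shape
(19, 13)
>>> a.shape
(13, 19)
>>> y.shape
(11, 11)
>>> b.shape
(11, 5, 29)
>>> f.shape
(19, 19)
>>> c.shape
(19, 19)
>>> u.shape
(11, 11)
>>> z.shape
(19, 13)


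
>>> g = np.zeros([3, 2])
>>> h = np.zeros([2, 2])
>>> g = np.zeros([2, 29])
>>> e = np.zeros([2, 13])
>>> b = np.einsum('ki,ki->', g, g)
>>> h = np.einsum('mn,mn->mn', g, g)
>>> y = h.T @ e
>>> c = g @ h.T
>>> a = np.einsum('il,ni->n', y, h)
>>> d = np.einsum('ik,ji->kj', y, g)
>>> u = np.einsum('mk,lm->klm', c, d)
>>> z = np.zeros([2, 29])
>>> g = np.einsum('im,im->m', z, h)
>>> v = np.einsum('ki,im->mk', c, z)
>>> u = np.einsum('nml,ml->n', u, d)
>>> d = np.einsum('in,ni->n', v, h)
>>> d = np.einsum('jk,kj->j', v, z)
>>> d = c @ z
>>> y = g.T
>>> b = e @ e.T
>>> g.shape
(29,)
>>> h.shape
(2, 29)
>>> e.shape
(2, 13)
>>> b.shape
(2, 2)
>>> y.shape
(29,)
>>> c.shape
(2, 2)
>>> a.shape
(2,)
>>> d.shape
(2, 29)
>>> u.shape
(2,)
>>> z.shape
(2, 29)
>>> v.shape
(29, 2)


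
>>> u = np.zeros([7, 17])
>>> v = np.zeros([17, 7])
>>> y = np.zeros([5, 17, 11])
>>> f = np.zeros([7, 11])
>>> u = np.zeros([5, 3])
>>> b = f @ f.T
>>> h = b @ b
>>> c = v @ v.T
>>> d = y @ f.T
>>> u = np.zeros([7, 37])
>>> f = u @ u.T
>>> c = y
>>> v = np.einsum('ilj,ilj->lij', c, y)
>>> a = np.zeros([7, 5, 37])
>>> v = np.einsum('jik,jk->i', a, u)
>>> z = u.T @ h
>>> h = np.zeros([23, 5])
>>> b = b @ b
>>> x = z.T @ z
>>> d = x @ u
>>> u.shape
(7, 37)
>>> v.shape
(5,)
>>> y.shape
(5, 17, 11)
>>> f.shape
(7, 7)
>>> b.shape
(7, 7)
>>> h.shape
(23, 5)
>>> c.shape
(5, 17, 11)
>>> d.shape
(7, 37)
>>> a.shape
(7, 5, 37)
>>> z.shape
(37, 7)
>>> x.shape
(7, 7)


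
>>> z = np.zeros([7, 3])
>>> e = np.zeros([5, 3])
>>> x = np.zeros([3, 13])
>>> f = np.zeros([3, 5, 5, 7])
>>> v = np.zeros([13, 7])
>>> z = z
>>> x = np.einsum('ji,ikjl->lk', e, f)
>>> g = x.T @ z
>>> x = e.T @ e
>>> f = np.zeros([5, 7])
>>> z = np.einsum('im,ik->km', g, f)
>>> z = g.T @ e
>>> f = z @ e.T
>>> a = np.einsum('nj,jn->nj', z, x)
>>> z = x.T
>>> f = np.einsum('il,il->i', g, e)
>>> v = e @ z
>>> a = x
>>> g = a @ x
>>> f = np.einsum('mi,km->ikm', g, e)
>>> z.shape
(3, 3)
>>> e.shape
(5, 3)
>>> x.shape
(3, 3)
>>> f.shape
(3, 5, 3)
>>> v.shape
(5, 3)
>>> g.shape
(3, 3)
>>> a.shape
(3, 3)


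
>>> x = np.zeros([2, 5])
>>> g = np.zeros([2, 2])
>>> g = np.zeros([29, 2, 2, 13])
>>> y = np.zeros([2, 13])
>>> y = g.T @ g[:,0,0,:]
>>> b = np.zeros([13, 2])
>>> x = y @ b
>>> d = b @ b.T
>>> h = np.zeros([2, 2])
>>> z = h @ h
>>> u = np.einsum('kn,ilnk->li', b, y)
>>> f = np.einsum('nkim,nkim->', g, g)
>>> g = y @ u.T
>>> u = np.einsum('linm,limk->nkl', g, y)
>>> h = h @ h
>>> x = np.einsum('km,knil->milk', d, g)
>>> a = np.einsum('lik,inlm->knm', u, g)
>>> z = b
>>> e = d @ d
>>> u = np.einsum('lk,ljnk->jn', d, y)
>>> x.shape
(13, 2, 2, 13)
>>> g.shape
(13, 2, 2, 2)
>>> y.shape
(13, 2, 2, 13)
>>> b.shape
(13, 2)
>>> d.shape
(13, 13)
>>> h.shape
(2, 2)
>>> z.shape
(13, 2)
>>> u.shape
(2, 2)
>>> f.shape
()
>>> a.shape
(13, 2, 2)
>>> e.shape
(13, 13)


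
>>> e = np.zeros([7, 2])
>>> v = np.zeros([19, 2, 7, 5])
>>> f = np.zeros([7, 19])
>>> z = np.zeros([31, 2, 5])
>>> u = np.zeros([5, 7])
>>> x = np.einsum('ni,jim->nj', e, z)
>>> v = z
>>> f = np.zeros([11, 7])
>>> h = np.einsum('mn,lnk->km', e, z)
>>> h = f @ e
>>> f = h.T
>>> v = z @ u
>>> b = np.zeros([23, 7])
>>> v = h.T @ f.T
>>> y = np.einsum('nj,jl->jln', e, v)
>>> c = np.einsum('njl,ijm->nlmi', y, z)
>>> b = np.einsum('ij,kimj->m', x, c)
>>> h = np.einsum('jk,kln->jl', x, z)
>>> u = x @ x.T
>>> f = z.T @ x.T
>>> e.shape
(7, 2)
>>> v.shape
(2, 2)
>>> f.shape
(5, 2, 7)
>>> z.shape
(31, 2, 5)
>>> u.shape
(7, 7)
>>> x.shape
(7, 31)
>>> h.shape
(7, 2)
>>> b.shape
(5,)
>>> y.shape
(2, 2, 7)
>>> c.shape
(2, 7, 5, 31)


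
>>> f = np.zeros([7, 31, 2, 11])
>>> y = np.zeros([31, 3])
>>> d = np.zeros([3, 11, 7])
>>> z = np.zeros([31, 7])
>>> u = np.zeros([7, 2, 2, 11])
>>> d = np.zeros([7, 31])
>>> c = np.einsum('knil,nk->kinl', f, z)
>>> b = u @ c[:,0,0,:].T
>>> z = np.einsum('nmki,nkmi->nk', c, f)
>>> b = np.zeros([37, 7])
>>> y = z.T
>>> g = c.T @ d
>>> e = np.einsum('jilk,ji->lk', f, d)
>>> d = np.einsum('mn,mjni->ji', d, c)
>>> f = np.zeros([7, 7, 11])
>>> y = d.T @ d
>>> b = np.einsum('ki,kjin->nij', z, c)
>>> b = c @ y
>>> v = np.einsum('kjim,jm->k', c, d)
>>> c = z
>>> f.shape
(7, 7, 11)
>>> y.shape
(11, 11)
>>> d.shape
(2, 11)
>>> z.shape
(7, 31)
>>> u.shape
(7, 2, 2, 11)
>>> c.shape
(7, 31)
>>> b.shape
(7, 2, 31, 11)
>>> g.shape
(11, 31, 2, 31)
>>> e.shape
(2, 11)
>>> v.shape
(7,)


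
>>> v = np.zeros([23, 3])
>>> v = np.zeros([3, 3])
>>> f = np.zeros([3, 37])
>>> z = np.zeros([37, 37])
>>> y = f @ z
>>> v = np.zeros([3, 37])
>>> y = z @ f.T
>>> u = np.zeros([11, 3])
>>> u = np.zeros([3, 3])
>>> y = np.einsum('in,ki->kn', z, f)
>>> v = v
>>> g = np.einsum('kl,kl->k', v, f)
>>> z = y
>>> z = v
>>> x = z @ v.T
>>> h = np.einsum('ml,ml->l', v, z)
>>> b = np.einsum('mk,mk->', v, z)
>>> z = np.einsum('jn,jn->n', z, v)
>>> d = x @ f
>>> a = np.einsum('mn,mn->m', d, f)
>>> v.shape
(3, 37)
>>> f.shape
(3, 37)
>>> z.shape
(37,)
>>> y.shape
(3, 37)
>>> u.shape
(3, 3)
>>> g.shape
(3,)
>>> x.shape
(3, 3)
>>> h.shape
(37,)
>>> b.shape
()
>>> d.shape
(3, 37)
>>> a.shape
(3,)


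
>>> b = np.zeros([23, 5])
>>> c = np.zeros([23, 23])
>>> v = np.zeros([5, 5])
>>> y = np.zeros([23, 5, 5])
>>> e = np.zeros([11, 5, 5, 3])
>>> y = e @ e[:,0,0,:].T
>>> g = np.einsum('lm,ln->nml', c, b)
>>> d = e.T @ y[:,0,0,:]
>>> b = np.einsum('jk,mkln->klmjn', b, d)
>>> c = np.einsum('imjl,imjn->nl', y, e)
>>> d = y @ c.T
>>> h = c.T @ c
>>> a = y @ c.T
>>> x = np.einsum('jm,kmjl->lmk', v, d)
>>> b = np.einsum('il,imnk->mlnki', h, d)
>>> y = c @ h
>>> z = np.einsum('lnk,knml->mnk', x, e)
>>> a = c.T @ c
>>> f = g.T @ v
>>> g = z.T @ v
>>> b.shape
(5, 11, 5, 3, 11)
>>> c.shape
(3, 11)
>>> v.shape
(5, 5)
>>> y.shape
(3, 11)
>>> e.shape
(11, 5, 5, 3)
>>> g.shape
(11, 5, 5)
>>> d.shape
(11, 5, 5, 3)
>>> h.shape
(11, 11)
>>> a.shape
(11, 11)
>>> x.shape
(3, 5, 11)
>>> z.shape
(5, 5, 11)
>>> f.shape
(23, 23, 5)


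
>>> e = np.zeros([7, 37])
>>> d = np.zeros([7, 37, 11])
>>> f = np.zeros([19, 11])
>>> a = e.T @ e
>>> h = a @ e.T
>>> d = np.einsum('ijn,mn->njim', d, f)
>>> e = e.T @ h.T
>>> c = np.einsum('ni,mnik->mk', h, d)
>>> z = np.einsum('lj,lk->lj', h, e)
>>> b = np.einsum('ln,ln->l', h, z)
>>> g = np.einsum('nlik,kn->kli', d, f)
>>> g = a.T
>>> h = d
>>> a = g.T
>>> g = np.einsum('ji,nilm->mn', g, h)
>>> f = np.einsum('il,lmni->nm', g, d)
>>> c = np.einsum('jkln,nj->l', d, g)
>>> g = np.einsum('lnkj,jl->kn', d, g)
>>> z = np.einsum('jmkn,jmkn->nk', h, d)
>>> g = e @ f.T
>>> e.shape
(37, 37)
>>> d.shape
(11, 37, 7, 19)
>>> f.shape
(7, 37)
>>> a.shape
(37, 37)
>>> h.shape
(11, 37, 7, 19)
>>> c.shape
(7,)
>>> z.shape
(19, 7)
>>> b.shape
(37,)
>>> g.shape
(37, 7)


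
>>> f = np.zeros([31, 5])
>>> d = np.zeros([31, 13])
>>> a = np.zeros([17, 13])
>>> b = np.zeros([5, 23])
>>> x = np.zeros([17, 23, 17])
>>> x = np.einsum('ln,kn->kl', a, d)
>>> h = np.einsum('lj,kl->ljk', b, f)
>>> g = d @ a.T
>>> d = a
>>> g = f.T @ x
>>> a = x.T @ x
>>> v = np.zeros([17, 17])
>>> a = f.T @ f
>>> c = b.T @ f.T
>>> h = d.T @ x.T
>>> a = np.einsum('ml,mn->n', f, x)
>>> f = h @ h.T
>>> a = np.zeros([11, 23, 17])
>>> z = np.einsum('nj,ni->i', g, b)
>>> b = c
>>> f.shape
(13, 13)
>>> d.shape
(17, 13)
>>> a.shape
(11, 23, 17)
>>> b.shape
(23, 31)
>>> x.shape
(31, 17)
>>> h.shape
(13, 31)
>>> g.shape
(5, 17)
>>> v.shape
(17, 17)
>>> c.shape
(23, 31)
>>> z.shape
(23,)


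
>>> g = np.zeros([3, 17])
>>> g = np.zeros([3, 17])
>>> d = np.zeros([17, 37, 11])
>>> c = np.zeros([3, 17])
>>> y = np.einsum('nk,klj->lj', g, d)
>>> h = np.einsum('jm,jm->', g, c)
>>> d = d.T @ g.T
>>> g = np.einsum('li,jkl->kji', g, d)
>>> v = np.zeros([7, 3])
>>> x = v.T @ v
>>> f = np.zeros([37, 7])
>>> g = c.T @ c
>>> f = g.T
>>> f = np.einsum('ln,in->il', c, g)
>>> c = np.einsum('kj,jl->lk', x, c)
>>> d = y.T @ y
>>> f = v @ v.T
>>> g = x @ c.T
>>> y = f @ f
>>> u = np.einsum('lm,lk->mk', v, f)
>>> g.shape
(3, 17)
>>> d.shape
(11, 11)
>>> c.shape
(17, 3)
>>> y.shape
(7, 7)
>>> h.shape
()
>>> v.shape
(7, 3)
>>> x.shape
(3, 3)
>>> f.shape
(7, 7)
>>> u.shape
(3, 7)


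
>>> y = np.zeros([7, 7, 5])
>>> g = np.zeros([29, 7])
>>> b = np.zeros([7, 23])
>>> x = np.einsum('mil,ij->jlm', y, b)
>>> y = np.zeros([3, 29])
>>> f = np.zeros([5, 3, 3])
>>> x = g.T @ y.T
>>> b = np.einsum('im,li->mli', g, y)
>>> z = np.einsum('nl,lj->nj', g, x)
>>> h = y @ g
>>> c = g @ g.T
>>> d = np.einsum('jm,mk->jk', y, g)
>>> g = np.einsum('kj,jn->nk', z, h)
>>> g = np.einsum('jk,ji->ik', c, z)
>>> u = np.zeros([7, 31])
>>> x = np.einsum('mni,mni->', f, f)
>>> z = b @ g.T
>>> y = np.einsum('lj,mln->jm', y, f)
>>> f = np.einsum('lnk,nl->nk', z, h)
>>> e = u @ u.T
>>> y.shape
(29, 5)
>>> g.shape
(3, 29)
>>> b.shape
(7, 3, 29)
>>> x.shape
()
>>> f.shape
(3, 3)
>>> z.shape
(7, 3, 3)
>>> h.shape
(3, 7)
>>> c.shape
(29, 29)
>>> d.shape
(3, 7)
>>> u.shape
(7, 31)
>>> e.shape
(7, 7)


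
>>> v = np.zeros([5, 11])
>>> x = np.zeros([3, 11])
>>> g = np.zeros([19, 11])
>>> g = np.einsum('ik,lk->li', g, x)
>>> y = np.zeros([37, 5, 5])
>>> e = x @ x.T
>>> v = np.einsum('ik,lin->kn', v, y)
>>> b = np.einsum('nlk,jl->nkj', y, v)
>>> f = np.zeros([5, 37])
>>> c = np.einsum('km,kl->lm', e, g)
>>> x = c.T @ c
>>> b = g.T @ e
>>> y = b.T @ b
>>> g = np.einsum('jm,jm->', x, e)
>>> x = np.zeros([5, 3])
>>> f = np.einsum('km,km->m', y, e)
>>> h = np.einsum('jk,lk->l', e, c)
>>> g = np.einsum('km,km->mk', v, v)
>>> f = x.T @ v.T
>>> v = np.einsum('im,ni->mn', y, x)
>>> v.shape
(3, 5)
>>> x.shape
(5, 3)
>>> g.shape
(5, 11)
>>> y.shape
(3, 3)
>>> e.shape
(3, 3)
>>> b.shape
(19, 3)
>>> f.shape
(3, 11)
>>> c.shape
(19, 3)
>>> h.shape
(19,)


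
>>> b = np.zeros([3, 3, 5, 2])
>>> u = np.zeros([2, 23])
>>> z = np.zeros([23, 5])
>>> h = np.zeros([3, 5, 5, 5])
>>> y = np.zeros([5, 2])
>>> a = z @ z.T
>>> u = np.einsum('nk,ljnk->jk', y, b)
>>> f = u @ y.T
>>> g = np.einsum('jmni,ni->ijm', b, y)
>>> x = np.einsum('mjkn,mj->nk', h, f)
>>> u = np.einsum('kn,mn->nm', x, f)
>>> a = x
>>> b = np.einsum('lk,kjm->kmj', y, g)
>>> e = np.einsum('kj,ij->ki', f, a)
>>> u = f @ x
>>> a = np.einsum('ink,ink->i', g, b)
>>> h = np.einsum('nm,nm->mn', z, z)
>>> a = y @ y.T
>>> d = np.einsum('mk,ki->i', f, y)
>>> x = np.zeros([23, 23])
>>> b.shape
(2, 3, 3)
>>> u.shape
(3, 5)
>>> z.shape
(23, 5)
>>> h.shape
(5, 23)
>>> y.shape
(5, 2)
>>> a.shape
(5, 5)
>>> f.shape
(3, 5)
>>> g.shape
(2, 3, 3)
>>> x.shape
(23, 23)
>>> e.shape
(3, 5)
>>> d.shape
(2,)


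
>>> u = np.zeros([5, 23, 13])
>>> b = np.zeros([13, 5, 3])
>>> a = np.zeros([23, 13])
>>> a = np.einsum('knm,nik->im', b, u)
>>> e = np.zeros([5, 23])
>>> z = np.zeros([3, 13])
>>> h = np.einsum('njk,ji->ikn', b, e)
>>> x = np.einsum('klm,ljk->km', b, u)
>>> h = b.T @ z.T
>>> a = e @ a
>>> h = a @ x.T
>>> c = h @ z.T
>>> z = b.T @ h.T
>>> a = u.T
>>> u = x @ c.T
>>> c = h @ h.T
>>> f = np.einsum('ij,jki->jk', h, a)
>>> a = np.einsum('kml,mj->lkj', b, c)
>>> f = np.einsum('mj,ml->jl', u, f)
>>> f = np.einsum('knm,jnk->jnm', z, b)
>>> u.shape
(13, 5)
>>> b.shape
(13, 5, 3)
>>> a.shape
(3, 13, 5)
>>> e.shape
(5, 23)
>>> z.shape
(3, 5, 5)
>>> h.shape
(5, 13)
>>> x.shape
(13, 3)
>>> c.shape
(5, 5)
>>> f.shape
(13, 5, 5)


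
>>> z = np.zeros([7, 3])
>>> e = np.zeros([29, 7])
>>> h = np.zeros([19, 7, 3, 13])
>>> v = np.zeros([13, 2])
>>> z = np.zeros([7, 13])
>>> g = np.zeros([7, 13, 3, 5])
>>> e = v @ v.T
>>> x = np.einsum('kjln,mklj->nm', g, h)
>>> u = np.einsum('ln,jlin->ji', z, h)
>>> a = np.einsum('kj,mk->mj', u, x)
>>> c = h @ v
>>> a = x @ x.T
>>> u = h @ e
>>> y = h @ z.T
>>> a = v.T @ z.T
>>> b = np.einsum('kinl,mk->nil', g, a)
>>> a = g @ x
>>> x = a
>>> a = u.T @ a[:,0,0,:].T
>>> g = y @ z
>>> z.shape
(7, 13)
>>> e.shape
(13, 13)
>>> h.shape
(19, 7, 3, 13)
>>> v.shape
(13, 2)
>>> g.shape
(19, 7, 3, 13)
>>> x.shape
(7, 13, 3, 19)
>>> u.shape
(19, 7, 3, 13)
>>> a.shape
(13, 3, 7, 7)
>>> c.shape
(19, 7, 3, 2)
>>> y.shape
(19, 7, 3, 7)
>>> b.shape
(3, 13, 5)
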